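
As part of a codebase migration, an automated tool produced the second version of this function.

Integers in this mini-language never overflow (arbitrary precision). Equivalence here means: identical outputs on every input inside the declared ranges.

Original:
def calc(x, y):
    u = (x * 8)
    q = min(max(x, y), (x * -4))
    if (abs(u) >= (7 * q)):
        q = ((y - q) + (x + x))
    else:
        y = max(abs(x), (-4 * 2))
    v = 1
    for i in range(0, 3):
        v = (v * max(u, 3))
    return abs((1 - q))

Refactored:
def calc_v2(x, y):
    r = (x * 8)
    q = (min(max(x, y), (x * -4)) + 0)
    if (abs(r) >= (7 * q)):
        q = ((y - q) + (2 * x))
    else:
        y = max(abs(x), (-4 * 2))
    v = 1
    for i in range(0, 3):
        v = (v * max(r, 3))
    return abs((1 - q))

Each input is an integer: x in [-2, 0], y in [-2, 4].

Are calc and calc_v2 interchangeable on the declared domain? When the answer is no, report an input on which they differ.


Side by side, the visible changes include: local variable names differ; also arithmetic usage differs; also constant usage differs.
Spot check at x=-1, y=2 — calc: u := -8 | q := 2 | (abs(u) >= (7 * q)): false | y := 1 | v := 1 | iter i=0: | v := 3 | iter i=1: | v := 9 | iter i=2: | v := 27 | result 1. calc_v2: r := -8 | q := 2 | (abs(r) >= (7 * q)): false | y := 1 | v := 1 | iter i=0: | v := 3 | iter i=1: | v := 9 | iter i=2: | v := 27 | result 1. Both give 1.
Every one of the 21 inputs gives matching results.
verdict: equivalent


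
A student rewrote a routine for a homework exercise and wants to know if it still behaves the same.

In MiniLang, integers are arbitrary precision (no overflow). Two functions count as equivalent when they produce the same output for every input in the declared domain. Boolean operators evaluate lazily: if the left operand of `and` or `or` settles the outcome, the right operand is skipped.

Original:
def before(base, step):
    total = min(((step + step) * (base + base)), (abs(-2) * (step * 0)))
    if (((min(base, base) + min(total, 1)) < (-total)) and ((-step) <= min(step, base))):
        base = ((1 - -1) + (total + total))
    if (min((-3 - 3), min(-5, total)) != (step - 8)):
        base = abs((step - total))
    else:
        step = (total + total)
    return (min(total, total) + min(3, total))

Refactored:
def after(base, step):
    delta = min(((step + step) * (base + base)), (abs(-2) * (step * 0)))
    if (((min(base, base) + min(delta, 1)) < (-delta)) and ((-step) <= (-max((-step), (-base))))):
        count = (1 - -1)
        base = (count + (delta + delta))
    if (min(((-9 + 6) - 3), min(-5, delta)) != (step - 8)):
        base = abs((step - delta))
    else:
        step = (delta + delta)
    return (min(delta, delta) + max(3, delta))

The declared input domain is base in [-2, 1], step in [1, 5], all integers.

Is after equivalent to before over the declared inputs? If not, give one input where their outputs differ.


Run the pair on base=-2, step=1.
before: total=-8, then (((min(base, base) + min(total, 1)) < (-total)) and ((-step) <= min(step, base))) is false, then (min((-3 - 3), min(-5, total)) != (step - 8)) is true, then base=9, then returns -16
after: delta=-8, then (((min(base, base) + min(delta, 1)) < (-delta)) and ((-step) <= (-max((-step), (-base))))) is false, then (min(((-9 + 6) - 3), min(-5, delta)) != (step - 8)) is true, then base=9, then returns -5
-16 against -5: the behavior changed.
verdict: not equivalent; witness: base=-2, step=1


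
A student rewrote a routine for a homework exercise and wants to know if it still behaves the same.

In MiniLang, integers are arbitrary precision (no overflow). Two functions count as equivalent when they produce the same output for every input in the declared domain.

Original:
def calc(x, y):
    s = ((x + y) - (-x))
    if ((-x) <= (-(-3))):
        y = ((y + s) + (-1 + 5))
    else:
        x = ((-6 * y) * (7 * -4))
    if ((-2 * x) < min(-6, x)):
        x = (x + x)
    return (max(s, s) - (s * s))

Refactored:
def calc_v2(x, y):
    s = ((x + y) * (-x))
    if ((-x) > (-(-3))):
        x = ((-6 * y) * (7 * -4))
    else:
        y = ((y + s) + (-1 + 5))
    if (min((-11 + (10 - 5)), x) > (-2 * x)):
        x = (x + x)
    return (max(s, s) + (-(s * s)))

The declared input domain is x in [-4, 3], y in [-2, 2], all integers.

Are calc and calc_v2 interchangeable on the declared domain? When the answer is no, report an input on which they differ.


Consider the input x=-4, y=-2.
calc: s := -10 | ((-x) <= (-(-3))): false | x := -336 | ((-2 * x) < min(-6, x)): false | result -110
calc_v2: s := -24 | ((-x) > (-(-3))): true | x := -336 | (min((-11 + (10 - 5)), x) > (-2 * x)): false | result -600
-110 against -600: the behavior changed.
verdict: not equivalent; witness: x=-4, y=-2


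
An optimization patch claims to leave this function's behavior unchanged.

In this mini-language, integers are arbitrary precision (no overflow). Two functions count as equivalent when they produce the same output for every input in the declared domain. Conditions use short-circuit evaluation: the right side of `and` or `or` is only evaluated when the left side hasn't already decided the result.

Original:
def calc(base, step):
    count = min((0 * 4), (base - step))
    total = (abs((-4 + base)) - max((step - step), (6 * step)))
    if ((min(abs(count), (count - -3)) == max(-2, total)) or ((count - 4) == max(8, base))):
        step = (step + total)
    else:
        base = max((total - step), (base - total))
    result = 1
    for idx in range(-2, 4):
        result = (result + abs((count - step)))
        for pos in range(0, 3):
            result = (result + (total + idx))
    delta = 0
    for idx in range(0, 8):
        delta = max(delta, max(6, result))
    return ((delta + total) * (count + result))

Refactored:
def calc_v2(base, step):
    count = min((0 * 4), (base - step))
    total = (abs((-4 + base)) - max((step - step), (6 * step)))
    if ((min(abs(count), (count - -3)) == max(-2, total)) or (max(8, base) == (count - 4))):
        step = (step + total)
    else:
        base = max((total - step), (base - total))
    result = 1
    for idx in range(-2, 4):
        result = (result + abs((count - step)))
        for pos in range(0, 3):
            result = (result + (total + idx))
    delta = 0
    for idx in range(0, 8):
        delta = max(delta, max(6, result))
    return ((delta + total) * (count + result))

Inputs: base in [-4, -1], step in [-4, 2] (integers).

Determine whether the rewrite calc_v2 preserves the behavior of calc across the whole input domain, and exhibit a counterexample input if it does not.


Although same computation, different form, 28/28 inputs agree.
verdict: equivalent


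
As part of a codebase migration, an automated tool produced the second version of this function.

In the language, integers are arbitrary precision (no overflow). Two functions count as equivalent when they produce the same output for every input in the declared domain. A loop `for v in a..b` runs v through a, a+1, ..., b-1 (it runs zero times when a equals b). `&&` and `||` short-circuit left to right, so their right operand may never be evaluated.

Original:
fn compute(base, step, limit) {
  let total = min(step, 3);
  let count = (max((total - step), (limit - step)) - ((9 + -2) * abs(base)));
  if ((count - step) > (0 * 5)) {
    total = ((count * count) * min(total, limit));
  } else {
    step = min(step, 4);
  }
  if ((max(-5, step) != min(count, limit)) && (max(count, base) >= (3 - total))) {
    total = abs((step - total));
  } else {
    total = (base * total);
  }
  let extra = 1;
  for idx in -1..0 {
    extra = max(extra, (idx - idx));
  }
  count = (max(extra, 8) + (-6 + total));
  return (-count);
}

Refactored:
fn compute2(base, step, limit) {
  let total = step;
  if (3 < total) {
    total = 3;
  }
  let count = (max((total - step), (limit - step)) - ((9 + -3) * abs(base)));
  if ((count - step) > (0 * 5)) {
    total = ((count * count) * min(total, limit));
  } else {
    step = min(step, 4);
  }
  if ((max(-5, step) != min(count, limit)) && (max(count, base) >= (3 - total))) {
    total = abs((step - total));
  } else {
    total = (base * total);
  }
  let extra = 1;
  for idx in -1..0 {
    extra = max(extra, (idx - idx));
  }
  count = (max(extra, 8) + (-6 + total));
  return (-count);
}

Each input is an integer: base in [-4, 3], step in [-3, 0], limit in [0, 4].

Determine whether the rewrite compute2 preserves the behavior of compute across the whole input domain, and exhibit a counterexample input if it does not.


Not equivalent: base=-1, step=-3, limit=1 separates them (-5 vs -14).
compute: total=-3, then count=-3, then ((count - step) > (0 * 5)) is false, then step=-3, then ((max(-5, step) != min(count, limit)) && (max(count, base) >= (3 - total))) is false, then total=3, then extra=1, then (idx=-1), then extra=1, then count=5, then returns -5
compute2: total=-3, then (3 < total) is false, then count=-2, then ((count - step) > (0 * 5)) is true, then total=-12, then ((max(-5, step) != min(count, limit)) && (max(count, base) >= (3 - total))) is false, then total=12, then extra=1, then (idx=-1), then extra=1, then count=14, then returns -14
verdict: not equivalent; witness: base=-1, step=-3, limit=1


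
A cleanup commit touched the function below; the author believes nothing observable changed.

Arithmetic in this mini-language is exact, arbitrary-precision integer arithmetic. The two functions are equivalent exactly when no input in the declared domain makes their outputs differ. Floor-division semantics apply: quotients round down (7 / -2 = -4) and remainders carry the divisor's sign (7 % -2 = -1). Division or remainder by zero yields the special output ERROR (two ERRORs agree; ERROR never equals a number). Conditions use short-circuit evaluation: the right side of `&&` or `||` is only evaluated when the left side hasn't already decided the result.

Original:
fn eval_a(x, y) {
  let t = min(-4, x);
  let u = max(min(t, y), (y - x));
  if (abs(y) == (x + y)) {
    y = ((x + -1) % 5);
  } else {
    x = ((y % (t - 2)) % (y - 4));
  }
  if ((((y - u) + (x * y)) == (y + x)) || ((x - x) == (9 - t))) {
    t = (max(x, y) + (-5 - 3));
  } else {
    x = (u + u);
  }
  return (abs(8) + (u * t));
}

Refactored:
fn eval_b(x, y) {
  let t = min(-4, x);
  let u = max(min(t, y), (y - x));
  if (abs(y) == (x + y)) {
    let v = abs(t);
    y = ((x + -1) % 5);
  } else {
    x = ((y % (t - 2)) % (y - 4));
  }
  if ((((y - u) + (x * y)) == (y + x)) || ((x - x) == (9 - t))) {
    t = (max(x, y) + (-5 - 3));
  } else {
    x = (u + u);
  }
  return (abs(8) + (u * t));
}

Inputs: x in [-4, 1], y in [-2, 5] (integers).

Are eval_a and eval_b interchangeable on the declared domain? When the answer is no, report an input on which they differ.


Equivalent — the differences include local variable names differ, min/max/abs usage differs, statement counts differ, yet no declared input distinguishes the two.
Tracing x=0, y=3: eval_a: t becomes -4; next u becomes 3; next (abs(y) == (x + y)) evaluates to true; next y becomes 4; next ((((y - u) + (x * y)) == (y + x)) || ((x - x) == (9 - t))) evaluates to false; next x becomes 6; next final value -4 | eval_b: t becomes -4; next u becomes 3; next (abs(y) == (x + y)) evaluates to true; next v becomes 4; next y becomes 4; next ((((y - u) + (x * y)) == (y + x)) || ((x - x) == (9 - t))) evaluates to false; next x becomes 6; next final value -4 — matching result -4.
Checked all 48 inputs in the declared domain: the outputs agree on every one.
verdict: equivalent


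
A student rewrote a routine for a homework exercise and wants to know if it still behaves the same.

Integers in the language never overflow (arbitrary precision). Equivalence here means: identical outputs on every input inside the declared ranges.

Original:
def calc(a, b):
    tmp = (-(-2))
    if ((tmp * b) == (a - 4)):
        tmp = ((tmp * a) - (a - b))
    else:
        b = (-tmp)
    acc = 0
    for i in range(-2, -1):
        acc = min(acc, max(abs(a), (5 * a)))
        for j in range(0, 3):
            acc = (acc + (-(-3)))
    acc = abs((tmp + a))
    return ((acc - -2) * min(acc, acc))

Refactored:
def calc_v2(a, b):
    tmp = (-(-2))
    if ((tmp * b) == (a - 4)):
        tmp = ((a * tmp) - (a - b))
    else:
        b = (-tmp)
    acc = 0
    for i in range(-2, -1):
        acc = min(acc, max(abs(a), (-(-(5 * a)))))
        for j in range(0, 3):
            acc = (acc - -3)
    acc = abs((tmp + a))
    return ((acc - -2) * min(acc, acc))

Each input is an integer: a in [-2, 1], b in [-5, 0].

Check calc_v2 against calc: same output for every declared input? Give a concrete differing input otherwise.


Side by side, the visible changes include: arithmetic usage differs.
As a probe, take a=-1, b=-5: calc runs tmp = 2; ((tmp * b) == (a - 4)) -> false; b = -2; acc = 0; [i=-2]; acc = 0; [j=0]; acc = 3; [j=1]; acc = 6; [j=2]; acc = 9; acc = 1; return 3; calc_v2 runs tmp = 2; ((tmp * b) == (a - 4)) -> false; b = -2; acc = 0; [i=-2]; acc = 0; [j=0]; acc = 3; [j=1]; acc = 6; [j=2]; acc = 9; acc = 1; return 3; both end at 3.
Every one of the 24 inputs gives matching results.
verdict: equivalent


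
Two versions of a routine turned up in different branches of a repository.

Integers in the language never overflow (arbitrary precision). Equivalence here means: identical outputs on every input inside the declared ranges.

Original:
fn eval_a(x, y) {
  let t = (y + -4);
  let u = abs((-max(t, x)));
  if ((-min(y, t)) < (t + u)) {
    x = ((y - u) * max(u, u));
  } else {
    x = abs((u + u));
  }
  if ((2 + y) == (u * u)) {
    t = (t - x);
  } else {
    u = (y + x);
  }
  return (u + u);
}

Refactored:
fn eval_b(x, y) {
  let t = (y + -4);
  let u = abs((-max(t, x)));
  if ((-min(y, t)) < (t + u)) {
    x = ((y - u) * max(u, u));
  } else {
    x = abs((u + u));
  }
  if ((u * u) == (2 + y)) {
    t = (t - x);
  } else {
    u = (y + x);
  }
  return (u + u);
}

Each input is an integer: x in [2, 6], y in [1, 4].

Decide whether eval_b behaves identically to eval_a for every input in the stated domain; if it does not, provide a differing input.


Reading the diff, among the changes: same computation, different form.
One worked example (x=5, y=2) — eval_a: t := -2 | u := 5 | ((-min(y, t)) < (t + u)): true | x := -15 | ((2 + y) == (u * u)): false | u := -13 | result -26; eval_b: t := -2 | u := 5 | ((-min(y, t)) < (t + u)): true | x := -15 | ((u * u) == (2 + y)): false | u := -13 | result -26; agreement on -26.
Checked all 20 inputs in the declared domain: the outputs agree on every one.
verdict: equivalent


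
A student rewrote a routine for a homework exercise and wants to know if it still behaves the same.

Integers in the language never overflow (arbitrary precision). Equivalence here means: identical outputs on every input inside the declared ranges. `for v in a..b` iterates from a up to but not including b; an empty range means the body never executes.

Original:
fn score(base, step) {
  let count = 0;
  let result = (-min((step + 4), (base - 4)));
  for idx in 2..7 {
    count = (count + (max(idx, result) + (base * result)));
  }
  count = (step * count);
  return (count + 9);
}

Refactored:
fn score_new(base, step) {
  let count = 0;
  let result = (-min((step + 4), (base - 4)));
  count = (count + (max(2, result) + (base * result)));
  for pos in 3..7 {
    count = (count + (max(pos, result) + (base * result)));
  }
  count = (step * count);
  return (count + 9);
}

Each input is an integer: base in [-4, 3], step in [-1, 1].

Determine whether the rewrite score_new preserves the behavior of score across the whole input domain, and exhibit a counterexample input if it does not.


Changes here: min/max/abs usage differs, plus statement counts differ, plus local variable names differ, plus loop structure differs, plus constant usage differs, plus arithmetic usage differs; the full 24-point sweep finds no disagreement.
verdict: equivalent


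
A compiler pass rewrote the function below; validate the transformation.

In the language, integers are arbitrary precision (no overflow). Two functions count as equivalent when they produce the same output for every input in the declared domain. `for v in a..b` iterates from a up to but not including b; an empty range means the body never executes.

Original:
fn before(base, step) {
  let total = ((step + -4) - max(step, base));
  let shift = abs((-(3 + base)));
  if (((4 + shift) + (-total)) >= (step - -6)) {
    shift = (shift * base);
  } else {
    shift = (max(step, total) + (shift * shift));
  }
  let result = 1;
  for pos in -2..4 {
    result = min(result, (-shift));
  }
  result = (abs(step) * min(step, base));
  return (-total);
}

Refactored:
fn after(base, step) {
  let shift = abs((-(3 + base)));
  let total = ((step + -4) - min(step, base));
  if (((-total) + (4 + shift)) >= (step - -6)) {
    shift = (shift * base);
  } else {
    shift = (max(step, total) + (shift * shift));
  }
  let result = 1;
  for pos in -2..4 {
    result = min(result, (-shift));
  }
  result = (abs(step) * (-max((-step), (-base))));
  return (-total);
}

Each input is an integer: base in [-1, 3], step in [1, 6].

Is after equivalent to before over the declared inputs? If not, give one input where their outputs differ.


Evaluate both at base=-1, step=1.
before: total becomes -4; next shift becomes 2; next (((4 + shift) + (-total)) >= (step - -6)) evaluates to true; next shift becomes -2; next result becomes 1; next at pos=-2:; next result becomes 1; next at pos=-1:; next result becomes 1; next at pos=0:; next result becomes 1; next at pos=1:; next result becomes 1; next at pos=2:; next result becomes 1; next at pos=3:; next result becomes 1; next result becomes -1; next final value 4
after: shift becomes 2; next total becomes -2; next (((-total) + (4 + shift)) >= (step - -6)) evaluates to true; next shift becomes -2; next result becomes 1; next at pos=-2:; next result becomes 1; next at pos=-1:; next result becomes 1; next at pos=0:; next result becomes 1; next at pos=1:; next result becomes 1; next at pos=2:; next result becomes 1; next at pos=3:; next result becomes 1; next result becomes -1; next final value 2
4 against 2: the behavior changed.
verdict: not equivalent; witness: base=-1, step=1


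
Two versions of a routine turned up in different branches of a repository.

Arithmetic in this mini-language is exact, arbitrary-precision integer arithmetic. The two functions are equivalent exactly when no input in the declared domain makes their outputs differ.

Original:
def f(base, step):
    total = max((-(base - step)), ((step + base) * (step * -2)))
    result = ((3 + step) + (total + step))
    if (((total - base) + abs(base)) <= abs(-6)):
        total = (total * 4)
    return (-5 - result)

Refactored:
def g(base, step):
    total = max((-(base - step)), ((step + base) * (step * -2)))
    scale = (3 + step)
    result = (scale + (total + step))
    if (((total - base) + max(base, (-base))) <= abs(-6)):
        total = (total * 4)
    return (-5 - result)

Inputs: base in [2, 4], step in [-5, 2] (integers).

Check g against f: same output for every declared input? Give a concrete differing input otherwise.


Equivalent — the differences include local variable names differ; also min/max/abs usage differs; also statement counts differ, yet no declared input distinguishes the two.
As a probe, take base=3, step=-1: f runs total=4, then result=5, then (((total - base) + abs(base)) <= abs(-6)) is true, then total=16, then returns -10; g runs total=4, then scale=2, then result=5, then (((total - base) + max(base, (-base))) <= abs(-6)) is true, then total=16, then returns -10; both end at -10.
Checked all 24 inputs in the declared domain: the outputs agree on every one.
verdict: equivalent


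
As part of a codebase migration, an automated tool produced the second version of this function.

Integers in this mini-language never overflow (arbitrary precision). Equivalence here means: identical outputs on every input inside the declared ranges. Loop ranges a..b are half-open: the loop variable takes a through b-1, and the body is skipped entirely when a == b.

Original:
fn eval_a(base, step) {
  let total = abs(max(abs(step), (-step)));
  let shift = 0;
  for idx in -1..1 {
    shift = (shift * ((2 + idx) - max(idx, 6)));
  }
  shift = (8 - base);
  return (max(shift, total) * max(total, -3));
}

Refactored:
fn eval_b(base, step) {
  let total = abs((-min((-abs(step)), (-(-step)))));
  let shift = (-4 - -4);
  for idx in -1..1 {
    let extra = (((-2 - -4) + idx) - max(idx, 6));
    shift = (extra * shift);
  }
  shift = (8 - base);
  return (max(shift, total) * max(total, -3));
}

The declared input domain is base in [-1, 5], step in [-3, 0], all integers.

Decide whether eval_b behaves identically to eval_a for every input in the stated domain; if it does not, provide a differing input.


Reading the diff, among the changes: statement counts differ, and local variable names differ, and arithmetic usage differs, and constant usage differs, and min/max/abs usage differs.
One worked example (base=4, step=-2) — eval_a: total becomes 2; next shift becomes 0; next at idx=-1:; next shift becomes 0; next at idx=0:; next shift becomes 0; next shift becomes 4; next final value 8; eval_b: total becomes 2; next shift becomes 0; next at idx=-1:; next extra becomes -5; next shift becomes 0; next at idx=0:; next extra becomes -4; next shift becomes 0; next shift becomes 4; next final value 8; agreement on 8.
An exhaustive pass over the 28 declared inputs shows identical outputs.
verdict: equivalent


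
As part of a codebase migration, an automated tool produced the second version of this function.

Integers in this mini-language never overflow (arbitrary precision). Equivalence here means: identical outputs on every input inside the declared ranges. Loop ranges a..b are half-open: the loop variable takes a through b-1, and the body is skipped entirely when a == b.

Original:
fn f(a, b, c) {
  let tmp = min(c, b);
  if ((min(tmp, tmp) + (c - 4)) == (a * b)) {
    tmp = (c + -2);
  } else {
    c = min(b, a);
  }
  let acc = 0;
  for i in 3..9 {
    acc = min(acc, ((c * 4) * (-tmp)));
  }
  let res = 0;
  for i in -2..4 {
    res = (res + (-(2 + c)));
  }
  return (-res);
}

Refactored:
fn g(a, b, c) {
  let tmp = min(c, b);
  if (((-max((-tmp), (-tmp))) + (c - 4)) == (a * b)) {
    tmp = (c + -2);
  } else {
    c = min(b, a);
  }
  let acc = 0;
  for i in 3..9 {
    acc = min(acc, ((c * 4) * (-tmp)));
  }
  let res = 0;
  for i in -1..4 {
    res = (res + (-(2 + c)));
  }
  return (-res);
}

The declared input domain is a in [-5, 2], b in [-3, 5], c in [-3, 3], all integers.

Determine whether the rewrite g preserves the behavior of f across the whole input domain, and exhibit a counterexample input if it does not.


On input a=-5, b=-3, c=-3, f returns -18 while g returns -15.
verdict: not equivalent; witness: a=-5, b=-3, c=-3


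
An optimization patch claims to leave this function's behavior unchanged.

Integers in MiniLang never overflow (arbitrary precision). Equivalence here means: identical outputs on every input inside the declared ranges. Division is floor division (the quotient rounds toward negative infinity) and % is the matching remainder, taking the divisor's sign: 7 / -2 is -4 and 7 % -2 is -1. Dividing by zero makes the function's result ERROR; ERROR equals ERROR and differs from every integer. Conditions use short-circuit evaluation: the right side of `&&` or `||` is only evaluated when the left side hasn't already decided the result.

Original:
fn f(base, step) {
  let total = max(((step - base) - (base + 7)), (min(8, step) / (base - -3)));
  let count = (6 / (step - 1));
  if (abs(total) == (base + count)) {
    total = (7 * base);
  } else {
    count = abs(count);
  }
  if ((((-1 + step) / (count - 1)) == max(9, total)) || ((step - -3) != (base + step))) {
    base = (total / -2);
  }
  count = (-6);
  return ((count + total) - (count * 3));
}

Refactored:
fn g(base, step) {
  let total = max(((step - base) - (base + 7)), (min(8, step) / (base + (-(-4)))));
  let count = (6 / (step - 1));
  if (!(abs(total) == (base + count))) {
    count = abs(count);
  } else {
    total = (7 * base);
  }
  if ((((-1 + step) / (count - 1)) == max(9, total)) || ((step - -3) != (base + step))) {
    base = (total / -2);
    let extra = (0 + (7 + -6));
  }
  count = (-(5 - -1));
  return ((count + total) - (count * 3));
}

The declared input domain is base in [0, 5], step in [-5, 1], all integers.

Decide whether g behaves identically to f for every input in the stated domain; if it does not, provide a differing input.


The rewrite breaks on base=0, step=-4, where the results are 10 and 11.
f: total=-2, then count=-2, then (abs(total) == (base + count)) is false, then count=2, then ((((-1 + step) / (count - 1)) == max(9, total)) || ((step - -3) != (base + step))) is true, then base=1, then count=-6, then returns 10
g: total=-1, then count=-2, then (!(abs(total) == (base + count))) is true, then count=2, then ((((-1 + step) / (count - 1)) == max(9, total)) || ((step - -3) != (base + step))) is true, then base=0, then extra=1, then count=-6, then returns 11
verdict: not equivalent; witness: base=0, step=-4


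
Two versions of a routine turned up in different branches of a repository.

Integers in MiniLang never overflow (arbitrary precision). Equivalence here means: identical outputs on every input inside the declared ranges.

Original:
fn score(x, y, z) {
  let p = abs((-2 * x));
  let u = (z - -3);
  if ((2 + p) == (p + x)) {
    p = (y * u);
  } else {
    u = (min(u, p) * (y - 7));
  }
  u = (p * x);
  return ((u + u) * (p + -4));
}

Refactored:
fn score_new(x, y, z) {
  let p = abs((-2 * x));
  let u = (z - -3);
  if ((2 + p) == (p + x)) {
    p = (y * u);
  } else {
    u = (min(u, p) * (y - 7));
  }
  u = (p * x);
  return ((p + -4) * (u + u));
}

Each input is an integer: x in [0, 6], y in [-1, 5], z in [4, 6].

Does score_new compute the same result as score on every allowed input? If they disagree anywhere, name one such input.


The two are interchangeable: same computation, different form, and every declared input agrees.
Tracing x=3, y=1, z=5: score: p = 6; u = 8; ((2 + p) == (p + x)) -> false; u = -36; u = 18; return 72 | score_new: p = 6; u = 8; ((2 + p) == (p + x)) -> false; u = -36; u = 18; return 72 — matching result 72.
An exhaustive pass over the 147 declared inputs shows identical outputs.
verdict: equivalent


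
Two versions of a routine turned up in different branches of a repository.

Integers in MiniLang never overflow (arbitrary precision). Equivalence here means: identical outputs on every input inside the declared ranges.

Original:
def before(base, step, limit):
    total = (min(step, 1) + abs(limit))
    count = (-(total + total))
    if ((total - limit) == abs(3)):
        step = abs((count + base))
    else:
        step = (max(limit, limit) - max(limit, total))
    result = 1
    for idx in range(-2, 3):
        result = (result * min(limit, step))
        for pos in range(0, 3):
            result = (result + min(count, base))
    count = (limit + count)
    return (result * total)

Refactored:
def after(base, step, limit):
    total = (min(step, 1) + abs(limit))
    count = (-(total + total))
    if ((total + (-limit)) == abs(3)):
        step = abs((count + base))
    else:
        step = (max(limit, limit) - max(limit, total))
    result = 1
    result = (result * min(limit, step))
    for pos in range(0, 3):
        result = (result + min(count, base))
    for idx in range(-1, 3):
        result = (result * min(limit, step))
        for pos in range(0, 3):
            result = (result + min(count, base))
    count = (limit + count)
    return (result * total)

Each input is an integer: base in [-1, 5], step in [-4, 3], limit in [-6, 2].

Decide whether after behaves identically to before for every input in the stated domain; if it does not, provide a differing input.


Reading the diff, among the changes: statement counts differ; also min/max/abs usage differs; also arithmetic usage differs; also loop structure differs.
Tracing base=3, step=2, limit=2: before: total becomes 3; next count becomes -6; next ((total - limit) == abs(3)) evaluates to false; next step becomes -1; next result becomes 1; next at idx=-2:; next result becomes -1; next at pos=0:; next result becomes -7; next at pos=1:; next result becomes -13; next at pos=2:; next result becomes -19; next at idx=-1:; next result becomes 19; next at pos=0:; next result becomes 13; next at pos=1:; next result becomes 7; next at pos=2:; next result becomes 1; next at idx=0:; next result becomes -1; next at pos=0:; next result becomes -7; next at pos=1:; next result becomes -13; next at pos=2:; next result becomes -19; next at idx=1:; next result becomes 19; next at pos=0:; next result becomes 13; next at pos=1:; next result becomes 7; next at pos=2:; next result becomes 1; next at idx=2:; next result becomes -1; next at pos=0:; next result becomes -7; next at pos=1:; next result becomes -13; next at pos=2:; next result becomes -19; next count becomes -4; next final value -57 | after: total becomes 3; next count becomes -6; next ((total + (-limit)) == abs(3)) evaluates to false; next step becomes -1; next result becomes 1; next result becomes -1; next at pos=0:; next result becomes -7; next at pos=1:; next result becomes -13; next at pos=2:; next result becomes -19; next at idx=-1:; next result becomes 19; next at pos=0:; next result becomes 13; next at pos=1:; next result becomes 7; next at pos=2:; next result becomes 1; next at idx=0:; next result becomes -1; next at pos=0:; next result becomes -7; next at pos=1:; next result becomes -13; next at pos=2:; next result becomes -19; next at idx=1:; next result becomes 19; next at pos=0:; next result becomes 13; next at pos=1:; next result becomes 7; next at pos=2:; next result becomes 1; next at idx=2:; next result becomes -1; next at pos=0:; next result becomes -7; next at pos=1:; next result becomes -13; next at pos=2:; next result becomes -19; next count becomes -4; next final value -57 — matching result -57.
Checked all 504 inputs in the declared domain: the outputs agree on every one.
verdict: equivalent


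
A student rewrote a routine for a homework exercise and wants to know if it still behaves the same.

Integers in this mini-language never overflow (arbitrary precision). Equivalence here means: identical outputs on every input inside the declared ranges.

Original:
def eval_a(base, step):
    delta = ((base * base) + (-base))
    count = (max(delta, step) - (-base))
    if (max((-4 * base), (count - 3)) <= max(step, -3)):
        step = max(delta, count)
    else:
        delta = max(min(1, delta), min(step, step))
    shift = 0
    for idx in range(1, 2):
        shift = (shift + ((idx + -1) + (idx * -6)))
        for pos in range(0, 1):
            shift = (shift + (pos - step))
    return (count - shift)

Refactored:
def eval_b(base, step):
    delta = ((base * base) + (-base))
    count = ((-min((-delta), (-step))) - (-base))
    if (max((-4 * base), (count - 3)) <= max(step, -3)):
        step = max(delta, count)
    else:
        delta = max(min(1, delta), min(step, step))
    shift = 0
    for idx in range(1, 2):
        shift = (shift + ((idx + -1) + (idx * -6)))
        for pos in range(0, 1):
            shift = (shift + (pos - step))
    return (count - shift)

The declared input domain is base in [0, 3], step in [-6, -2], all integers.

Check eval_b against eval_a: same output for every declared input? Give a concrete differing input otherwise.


Behavior is preserved: although min/max/abs usage differs, the outputs never diverge.
Spot check at base=3, step=-5 — eval_a: delta = 6; count = 9; (max((-4 * base), (count - 3)) <= max(step, -3)) -> false; delta = 1; shift = 0; [idx=1]; shift = -6; [pos=0]; shift = -1; return 10. eval_b: delta = 6; count = 9; (max((-4 * base), (count - 3)) <= max(step, -3)) -> false; delta = 1; shift = 0; [idx=1]; shift = -6; [pos=0]; shift = -1; return 10. Both give 10.
Across all 20 domain points the two functions coincide.
verdict: equivalent


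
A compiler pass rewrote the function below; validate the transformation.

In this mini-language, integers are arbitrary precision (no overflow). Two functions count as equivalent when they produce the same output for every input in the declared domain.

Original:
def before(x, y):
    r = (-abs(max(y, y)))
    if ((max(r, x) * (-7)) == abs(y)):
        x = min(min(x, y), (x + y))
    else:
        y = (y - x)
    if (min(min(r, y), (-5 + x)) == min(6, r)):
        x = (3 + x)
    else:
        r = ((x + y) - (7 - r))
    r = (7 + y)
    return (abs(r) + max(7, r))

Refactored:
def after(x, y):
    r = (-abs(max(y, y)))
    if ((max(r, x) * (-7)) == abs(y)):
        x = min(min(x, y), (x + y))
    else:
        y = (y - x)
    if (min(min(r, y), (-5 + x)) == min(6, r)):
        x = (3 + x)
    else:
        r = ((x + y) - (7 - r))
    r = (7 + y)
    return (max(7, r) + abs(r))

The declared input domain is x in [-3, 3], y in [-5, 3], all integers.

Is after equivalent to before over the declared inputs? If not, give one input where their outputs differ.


Changes here: same computation, different form; the full 63-point sweep finds no disagreement.
verdict: equivalent


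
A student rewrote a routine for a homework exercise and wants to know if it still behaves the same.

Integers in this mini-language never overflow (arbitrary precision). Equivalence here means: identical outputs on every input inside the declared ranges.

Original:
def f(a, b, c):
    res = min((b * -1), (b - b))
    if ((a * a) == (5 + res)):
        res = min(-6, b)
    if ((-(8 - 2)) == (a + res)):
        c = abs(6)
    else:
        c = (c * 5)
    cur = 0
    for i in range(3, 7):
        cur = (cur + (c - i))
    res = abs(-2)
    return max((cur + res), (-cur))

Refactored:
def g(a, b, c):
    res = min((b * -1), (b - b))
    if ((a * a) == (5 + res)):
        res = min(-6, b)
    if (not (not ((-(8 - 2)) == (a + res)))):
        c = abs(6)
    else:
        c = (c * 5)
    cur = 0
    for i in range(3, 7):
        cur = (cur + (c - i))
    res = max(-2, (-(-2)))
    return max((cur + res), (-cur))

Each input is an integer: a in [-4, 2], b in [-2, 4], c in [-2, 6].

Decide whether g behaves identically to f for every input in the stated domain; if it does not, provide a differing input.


The two versions differ — the changes include min/max/abs usage differs; also constant usage differs; also boolean connective usage differs.
Spot check at a=1, b=0, c=4 — f: res := 0 | ((a * a) == (5 + res)): false | ((-(8 - 2)) == (a + res)): false | c := 20 | cur := 0 | iter i=3: | cur := 17 | iter i=4: | cur := 33 | iter i=5: | cur := 48 | iter i=6: | cur := 62 | res := 2 | result 64. g: res := 0 | ((a * a) == (5 + res)): false | (not (not ((-(8 - 2)) == (a + res)))): false | c := 20 | cur := 0 | iter i=3: | cur := 17 | iter i=4: | cur := 33 | iter i=5: | cur := 48 | iter i=6: | cur := 62 | res := 2 | result 64. Both give 64.
Every one of the 441 inputs gives matching results.
verdict: equivalent


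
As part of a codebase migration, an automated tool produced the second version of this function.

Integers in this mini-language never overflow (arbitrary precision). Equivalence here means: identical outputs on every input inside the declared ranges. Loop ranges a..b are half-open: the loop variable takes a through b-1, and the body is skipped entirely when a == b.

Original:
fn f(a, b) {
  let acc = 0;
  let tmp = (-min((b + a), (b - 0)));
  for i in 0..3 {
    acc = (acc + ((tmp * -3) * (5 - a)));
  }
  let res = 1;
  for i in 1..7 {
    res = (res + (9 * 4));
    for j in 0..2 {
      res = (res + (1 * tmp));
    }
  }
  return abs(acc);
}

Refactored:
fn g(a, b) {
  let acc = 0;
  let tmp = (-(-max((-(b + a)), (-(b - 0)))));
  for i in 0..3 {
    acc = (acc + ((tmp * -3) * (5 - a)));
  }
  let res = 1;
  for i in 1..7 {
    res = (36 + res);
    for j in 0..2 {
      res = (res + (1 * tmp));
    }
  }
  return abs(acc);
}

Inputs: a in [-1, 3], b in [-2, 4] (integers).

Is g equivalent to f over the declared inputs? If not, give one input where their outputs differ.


This is a faithful refactor — min/max/abs usage differs; also arithmetic usage differs; also constant usage differs, but the computed results match everywhere.
As a probe, take a=-1, b=1: f runs acc = 0; tmp = 0; [i=0]; acc = 0; [i=1]; acc = 0; [i=2]; acc = 0; res = 1; [i=1]; res = 37; [j=0]; res = 37; [j=1]; res = 37; [i=2]; res = 73; [j=0]; res = 73; [j=1]; res = 73; [i=3]; res = 109; [j=0]; res = 109; [j=1]; res = 109; [i=4]; res = 145; [j=0]; res = 145; [j=1]; res = 145; [i=5]; res = 181; [j=0]; res = 181; [j=1]; res = 181; [i=6]; res = 217; [j=0]; res = 217; [j=1]; res = 217; return 0; g runs acc = 0; tmp = 0; [i=0]; acc = 0; [i=1]; acc = 0; [i=2]; acc = 0; res = 1; [i=1]; res = 37; [j=0]; res = 37; [j=1]; res = 37; [i=2]; res = 73; [j=0]; res = 73; [j=1]; res = 73; [i=3]; res = 109; [j=0]; res = 109; [j=1]; res = 109; [i=4]; res = 145; [j=0]; res = 145; [j=1]; res = 145; [i=5]; res = 181; [j=0]; res = 181; [j=1]; res = 181; [i=6]; res = 217; [j=0]; res = 217; [j=1]; res = 217; return 0; both end at 0.
Across all 35 domain points the two functions coincide.
verdict: equivalent


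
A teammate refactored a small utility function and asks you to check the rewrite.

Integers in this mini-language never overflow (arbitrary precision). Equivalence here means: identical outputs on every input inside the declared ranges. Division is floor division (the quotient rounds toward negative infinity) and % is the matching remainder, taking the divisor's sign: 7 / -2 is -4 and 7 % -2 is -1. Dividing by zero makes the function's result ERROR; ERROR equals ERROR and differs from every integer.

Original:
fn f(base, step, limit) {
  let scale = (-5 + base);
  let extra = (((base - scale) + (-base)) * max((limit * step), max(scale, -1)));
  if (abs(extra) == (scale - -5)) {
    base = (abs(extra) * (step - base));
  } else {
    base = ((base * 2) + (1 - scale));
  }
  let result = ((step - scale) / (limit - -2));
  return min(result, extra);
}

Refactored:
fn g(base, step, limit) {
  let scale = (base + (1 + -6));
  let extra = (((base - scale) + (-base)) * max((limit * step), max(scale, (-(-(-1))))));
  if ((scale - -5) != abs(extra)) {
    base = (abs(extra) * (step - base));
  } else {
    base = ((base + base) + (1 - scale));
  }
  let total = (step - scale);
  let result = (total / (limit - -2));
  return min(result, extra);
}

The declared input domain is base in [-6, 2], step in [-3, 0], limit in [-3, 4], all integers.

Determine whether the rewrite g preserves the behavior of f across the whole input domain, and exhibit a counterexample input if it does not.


Equivalent. The suspicious-looking change has no observable effect anywhere in the declared ranges.
Across all 288 domain points the two functions coincide.
As a probe, take base=-3, step=-2, limit=1: f runs scale=-8, then extra=-8, then (abs(extra) == (scale - -5)) is false, then base=3, then result=2, then returns -8; g runs scale=-8, then extra=-8, then ((scale - -5) != abs(extra)) is true, then base=8, then total=6, then result=2, then returns -8; both end at -8.
verdict: equivalent


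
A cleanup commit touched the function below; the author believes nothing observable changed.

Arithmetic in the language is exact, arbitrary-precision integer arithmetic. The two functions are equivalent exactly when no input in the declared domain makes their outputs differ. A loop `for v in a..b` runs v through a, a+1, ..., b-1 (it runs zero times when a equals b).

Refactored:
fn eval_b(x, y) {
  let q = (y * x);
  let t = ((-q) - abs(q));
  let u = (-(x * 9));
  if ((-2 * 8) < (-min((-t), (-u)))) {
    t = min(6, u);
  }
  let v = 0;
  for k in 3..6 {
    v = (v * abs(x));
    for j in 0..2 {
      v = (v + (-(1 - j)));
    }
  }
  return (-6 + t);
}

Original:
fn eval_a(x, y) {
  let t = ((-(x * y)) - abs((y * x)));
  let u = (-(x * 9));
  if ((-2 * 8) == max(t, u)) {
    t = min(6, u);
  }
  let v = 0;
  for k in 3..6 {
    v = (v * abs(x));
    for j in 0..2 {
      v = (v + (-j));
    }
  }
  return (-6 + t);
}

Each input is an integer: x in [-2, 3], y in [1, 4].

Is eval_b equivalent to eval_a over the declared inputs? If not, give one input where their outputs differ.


The rewrite breaks on x=-2, y=1, where the results are -6 and 0.
eval_a: t=0, then u=18, then ((-2 * 8) == max(t, u)) is false, then v=0, then (k=3), then v=0, then (j=0), then v=0, then (j=1), then v=-1, then (k=4), then v=-2, then (j=0), then v=-2, then (j=1), then v=-3, then (k=5), then v=-6, then (j=0), then v=-6, then (j=1), then v=-7, then returns -6
eval_b: q=-2, then t=0, then u=18, then ((-2 * 8) < (-min((-t), (-u)))) is true, then t=6, then v=0, then (k=3), then v=0, then (j=0), then v=-1, then (j=1), then v=-1, then (k=4), then v=-2, then (j=0), then v=-3, then (j=1), then v=-3, then (k=5), then v=-6, then (j=0), then v=-7, then (j=1), then v=-7, then returns 0
verdict: not equivalent; witness: x=-2, y=1
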